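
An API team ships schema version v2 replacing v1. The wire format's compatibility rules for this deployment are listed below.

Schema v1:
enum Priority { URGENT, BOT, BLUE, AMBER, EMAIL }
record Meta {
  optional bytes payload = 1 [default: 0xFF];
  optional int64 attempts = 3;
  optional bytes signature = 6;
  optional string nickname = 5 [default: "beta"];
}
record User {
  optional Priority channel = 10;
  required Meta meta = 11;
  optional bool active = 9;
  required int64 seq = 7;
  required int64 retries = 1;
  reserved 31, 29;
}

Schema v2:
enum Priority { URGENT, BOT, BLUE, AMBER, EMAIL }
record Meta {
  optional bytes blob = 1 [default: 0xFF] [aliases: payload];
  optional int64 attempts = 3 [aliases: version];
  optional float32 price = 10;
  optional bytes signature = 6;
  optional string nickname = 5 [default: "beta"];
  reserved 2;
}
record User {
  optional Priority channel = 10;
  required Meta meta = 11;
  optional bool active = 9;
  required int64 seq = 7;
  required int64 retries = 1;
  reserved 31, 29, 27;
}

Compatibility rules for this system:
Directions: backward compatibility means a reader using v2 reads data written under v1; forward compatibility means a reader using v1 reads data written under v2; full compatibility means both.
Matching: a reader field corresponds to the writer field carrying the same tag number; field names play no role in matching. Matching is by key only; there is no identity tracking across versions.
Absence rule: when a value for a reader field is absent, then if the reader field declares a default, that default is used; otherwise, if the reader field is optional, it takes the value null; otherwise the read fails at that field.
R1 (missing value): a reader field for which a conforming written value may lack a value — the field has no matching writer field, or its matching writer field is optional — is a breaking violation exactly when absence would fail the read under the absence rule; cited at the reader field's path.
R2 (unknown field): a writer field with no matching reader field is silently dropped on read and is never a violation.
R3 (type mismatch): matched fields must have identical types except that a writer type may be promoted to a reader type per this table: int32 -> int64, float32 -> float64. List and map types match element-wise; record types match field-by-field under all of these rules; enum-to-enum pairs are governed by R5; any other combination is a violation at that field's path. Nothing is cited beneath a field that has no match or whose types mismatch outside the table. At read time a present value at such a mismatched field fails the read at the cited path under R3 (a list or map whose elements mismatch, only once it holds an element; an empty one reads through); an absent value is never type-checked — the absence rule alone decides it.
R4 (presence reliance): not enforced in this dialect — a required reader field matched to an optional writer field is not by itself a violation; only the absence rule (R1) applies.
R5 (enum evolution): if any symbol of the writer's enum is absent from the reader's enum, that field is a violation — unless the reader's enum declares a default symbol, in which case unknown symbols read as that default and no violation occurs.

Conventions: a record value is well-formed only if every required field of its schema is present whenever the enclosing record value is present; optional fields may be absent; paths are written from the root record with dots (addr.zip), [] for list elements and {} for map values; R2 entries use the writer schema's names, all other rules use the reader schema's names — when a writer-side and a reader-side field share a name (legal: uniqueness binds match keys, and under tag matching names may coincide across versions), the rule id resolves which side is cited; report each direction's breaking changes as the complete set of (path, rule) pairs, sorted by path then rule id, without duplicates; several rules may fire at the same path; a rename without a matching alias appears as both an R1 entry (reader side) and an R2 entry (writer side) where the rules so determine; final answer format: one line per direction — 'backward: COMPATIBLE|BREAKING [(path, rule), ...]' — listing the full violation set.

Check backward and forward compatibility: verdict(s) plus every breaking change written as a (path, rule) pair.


backward: COMPATIBLE []; forward: COMPATIBLE []

arrows below run writer -> reader for User
checking backward for User: reader v2 against writer v1:
  channel: paired with writer channel (Priority -> Priority; writer optional)
  meta: paired with writer meta (Meta -> Meta; writer required)
  active: paired with writer active (bool -> bool; writer optional)
  seq: paired with writer seq (int64 -> int64; writer required)
  retries: paired with writer retries (int64 -> int64; writer required)
  meta.blob: paired with writer meta.payload (bytes -> bytes; writer optional)
  meta.attempts: paired with writer meta.attempts (int64 -> int64; writer optional)
  meta.price has no writer counterpart
  meta.signature: paired with writer meta.signature (bytes -> bytes; writer optional)
  meta.nickname: paired with writer meta.nickname (string -> string; writer optional)
  => no violations; backward on User: COMPATIBLE
checking forward for User: reader v1 against writer v2:
  channel: paired with writer channel (Priority -> Priority; writer optional)
  meta: paired with writer meta (Meta -> Meta; writer required)
  active: paired with writer active (bool -> bool; writer optional)
  seq: paired with writer seq (int64 -> int64; writer required)
  retries: paired with writer retries (int64 -> int64; writer required)
  meta.payload: paired with writer meta.blob (bytes -> bytes; writer optional)
  meta.attempts: paired with writer meta.attempts (int64 -> int64; writer optional)
  meta.signature: paired with writer meta.signature (bytes -> bytes; writer optional)
  meta.nickname: paired with writer meta.nickname (string -> string; writer optional)
  meta.price (writer side), unknown to reader
  => no violations; forward on User: COMPATIBLE


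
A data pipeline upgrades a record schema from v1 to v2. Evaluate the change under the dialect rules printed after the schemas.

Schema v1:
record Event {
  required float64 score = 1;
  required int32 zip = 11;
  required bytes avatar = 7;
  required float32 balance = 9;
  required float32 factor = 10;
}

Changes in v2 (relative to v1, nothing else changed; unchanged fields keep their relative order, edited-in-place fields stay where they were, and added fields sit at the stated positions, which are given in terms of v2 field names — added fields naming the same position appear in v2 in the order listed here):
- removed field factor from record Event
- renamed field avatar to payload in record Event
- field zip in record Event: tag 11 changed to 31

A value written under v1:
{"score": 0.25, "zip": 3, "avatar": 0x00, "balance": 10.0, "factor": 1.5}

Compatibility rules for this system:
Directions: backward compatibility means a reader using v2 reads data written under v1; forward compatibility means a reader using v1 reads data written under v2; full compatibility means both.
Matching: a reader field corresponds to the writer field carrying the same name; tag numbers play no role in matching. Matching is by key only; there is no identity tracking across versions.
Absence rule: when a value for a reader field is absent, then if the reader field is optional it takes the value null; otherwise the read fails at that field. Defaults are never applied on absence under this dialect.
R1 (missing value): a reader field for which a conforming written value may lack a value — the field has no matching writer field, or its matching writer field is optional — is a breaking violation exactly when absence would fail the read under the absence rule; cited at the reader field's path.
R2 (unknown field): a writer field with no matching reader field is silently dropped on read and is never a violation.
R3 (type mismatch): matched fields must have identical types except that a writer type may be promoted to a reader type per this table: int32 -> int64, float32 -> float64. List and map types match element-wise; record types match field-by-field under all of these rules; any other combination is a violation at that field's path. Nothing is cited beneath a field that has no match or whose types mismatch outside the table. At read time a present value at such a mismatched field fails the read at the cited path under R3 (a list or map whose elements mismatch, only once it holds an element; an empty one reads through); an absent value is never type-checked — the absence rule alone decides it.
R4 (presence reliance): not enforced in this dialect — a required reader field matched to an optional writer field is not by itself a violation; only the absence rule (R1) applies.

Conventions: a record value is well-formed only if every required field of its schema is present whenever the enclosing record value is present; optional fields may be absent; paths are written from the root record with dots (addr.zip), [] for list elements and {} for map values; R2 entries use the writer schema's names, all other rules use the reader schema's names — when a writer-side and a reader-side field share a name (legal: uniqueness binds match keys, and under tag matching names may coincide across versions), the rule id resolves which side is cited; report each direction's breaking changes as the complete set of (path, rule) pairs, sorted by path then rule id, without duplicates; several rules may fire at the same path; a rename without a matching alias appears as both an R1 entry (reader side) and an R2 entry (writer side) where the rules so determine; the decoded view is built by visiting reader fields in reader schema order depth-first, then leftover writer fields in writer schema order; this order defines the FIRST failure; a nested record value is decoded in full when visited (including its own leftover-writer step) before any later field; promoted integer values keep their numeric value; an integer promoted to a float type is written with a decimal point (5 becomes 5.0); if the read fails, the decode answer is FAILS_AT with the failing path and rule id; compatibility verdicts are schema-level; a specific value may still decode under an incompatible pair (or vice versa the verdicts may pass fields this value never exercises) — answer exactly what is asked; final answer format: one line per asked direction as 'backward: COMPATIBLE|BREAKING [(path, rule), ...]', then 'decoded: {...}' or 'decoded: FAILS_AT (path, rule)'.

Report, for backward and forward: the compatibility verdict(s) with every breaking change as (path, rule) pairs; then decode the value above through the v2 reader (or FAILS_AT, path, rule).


arrows below run writer -> reader for Event
backward pass over Event, reader schema v2, writer schema v1:
  score: paired with writer score (float64 -> float64; writer required)
  zip: paired with writer zip (int32 -> int32; writer required)
  payload: no writer-side match
  balance: paired with writer balance (float32 -> float32; writer required)
  writer avatar: unknown to reader
  writer factor: unknown to reader
  rule R1 violated at payload
  backward on Event therefore BREAKING (1)
forward pass over Event, reader schema v1, writer schema v2:
  score: paired with writer score (float64 -> float64; writer required)
  zip: paired with writer zip (int32 -> int32; writer required)
  avatar: no writer-side match
  balance: paired with writer balance (float32 -> float32; writer required)
  factor: no writer-side match
  writer payload: unknown to reader
  rule R1 violated at avatar
  rule R1 violated at factor
  forward on Event therefore BREAKING (2)
decode (reader v2):
  score := 0.25
  zip := 3
  read fails at payload under R1 (no fill)
  => FAILS_AT (payload, R1)

backward: BREAKING [(payload, R1)]; forward: BREAKING [(avatar, R1), (factor, R1)]; decoded: FAILS_AT (payload, R1)


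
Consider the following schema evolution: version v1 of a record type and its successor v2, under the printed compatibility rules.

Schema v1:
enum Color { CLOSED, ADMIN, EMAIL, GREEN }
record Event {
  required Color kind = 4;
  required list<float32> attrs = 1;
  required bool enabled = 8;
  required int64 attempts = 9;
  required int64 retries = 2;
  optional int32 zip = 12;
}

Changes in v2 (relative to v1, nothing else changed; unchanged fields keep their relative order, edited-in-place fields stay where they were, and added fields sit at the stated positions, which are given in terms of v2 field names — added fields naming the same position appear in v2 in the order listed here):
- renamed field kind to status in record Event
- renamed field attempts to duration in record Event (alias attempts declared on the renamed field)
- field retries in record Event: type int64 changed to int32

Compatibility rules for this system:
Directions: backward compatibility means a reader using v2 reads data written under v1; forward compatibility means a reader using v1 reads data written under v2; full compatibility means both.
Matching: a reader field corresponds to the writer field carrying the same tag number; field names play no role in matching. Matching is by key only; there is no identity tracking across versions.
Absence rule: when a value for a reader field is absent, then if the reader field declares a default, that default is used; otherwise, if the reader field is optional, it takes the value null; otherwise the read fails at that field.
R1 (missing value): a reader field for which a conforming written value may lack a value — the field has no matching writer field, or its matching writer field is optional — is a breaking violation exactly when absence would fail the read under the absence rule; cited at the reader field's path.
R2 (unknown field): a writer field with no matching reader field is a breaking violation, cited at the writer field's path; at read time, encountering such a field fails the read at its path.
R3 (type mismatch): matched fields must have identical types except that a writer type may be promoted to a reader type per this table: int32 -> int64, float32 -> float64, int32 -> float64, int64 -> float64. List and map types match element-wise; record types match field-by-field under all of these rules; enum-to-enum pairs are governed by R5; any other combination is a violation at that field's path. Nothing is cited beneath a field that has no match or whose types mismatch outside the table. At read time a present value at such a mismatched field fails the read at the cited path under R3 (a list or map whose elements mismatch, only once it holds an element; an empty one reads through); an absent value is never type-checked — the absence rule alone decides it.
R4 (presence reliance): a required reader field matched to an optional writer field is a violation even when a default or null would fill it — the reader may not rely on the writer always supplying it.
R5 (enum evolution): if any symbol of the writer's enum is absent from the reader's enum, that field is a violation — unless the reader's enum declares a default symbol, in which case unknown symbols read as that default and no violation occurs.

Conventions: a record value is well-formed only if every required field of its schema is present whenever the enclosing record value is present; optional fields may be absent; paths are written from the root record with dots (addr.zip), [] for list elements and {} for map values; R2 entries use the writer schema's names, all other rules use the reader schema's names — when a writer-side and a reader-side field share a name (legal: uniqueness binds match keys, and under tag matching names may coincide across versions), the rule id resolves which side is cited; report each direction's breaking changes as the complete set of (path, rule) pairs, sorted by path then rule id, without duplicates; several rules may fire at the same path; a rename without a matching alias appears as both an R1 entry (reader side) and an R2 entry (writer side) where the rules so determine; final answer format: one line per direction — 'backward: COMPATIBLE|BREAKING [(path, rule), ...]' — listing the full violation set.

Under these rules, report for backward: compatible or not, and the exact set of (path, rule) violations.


the writer's type comes first in each Event pair
backward on Event — v2 reading data written by v1:
  status: Color -> Color, writer required; from kind
  attrs: list<float32> -> list<float32>, writer required; from attrs
  enabled: bool -> bool, writer required; from enabled
  duration: int64 -> int64, writer required; from attempts
  retries: int64 -> int32, writer required; from retries
  zip: int32 -> int32, writer optional; from zip
  rule R3 violated at retries
  => backward verdict for Event: BREAKING, 1 violation(s)
checking off the Event differences that do not matter here:
  renamed field kind to status in record Event -> triggers nothing under Event's printed rules — same verdict
  renamed field attempts to duration in record Event (alias attempts declared on the renamed field) -> triggers nothing under Event's printed rules — same verdict

backward: BREAKING [(retries, R3)]


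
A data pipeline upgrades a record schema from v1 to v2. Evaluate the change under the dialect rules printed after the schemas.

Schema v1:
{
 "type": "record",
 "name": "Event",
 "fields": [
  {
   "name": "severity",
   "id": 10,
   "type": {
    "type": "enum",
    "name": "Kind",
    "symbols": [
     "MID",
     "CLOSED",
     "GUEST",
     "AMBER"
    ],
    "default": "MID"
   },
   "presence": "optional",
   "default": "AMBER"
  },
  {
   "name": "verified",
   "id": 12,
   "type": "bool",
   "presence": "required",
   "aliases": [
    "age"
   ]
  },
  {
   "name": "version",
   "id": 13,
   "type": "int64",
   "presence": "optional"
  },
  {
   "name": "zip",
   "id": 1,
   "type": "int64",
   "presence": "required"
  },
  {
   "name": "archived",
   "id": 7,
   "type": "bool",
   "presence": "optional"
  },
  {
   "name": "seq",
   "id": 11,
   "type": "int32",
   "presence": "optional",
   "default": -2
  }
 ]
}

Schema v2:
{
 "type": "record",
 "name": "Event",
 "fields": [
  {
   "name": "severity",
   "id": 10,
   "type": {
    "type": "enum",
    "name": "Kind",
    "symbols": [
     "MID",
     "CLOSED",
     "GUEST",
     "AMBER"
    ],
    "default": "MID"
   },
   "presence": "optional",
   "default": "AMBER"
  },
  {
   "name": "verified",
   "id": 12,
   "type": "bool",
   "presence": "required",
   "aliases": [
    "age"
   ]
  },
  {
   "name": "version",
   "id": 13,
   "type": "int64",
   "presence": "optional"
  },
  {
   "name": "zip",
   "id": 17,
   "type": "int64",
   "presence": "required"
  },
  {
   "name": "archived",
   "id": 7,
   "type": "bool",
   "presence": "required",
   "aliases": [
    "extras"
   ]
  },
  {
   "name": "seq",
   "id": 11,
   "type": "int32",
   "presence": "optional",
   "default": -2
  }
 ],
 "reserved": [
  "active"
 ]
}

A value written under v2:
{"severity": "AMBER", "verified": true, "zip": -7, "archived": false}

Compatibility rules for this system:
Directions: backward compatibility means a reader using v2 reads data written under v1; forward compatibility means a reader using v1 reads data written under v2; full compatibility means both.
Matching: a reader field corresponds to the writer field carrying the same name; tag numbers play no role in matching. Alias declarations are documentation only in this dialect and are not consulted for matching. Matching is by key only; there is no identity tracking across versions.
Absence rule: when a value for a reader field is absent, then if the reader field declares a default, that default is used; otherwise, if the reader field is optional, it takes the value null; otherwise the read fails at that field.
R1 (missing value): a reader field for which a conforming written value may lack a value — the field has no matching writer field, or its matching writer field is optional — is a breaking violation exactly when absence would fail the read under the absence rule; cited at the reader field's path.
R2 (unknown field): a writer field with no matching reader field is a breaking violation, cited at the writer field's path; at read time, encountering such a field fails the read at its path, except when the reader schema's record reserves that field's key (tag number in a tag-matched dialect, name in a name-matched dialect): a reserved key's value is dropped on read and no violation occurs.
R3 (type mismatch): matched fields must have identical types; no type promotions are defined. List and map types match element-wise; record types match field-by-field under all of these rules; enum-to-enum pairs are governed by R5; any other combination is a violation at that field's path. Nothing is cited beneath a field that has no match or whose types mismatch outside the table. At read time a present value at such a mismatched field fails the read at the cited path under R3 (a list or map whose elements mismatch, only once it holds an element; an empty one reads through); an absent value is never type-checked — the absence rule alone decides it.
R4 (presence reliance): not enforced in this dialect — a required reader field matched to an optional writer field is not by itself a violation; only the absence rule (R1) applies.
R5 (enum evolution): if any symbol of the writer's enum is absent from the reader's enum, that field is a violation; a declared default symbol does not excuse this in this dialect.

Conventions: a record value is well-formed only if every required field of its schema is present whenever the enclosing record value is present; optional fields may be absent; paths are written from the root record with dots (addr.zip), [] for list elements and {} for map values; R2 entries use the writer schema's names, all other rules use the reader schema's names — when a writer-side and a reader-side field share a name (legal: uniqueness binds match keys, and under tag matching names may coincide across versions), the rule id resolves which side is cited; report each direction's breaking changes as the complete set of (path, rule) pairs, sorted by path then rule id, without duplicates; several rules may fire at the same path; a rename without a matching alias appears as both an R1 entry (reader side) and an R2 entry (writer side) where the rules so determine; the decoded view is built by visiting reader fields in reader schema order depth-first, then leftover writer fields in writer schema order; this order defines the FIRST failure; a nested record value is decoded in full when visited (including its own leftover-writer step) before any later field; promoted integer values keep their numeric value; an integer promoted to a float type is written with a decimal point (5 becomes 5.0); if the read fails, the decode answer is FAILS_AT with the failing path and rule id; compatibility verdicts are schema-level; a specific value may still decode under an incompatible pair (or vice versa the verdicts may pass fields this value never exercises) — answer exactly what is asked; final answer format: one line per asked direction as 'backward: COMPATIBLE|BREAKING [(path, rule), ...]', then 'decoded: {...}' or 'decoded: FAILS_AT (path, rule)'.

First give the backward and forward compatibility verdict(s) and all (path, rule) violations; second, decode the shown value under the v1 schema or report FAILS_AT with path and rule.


backward: BREAKING [(archived, R1)]; forward: COMPATIBLE []; decoded: {"severity": "AMBER", "verified": true, "version": null, "zip": -7, "archived": false, "seq": -2}

in Event below, arrows point writer -> reader
checking backward for Event: reader v2 against writer v1:
  Kind -> Kind, writer optional: severity aligns to severity
  bool -> bool, writer required: verified aligns to verified
  int64 -> int64, writer optional: version aligns to version
  int64 -> int64, writer required: zip aligns to zip
  bool -> bool, writer optional: archived aligns to archived
  int32 -> int32, writer optional: seq aligns to seq
  breaking: (archived, R1)
  backward on Event therefore BREAKING (1)
checking forward for Event: reader v1 against writer v2:
  Kind -> Kind, writer optional: severity aligns to severity
  bool -> bool, writer required: verified aligns to verified
  int64 -> int64, writer optional: version aligns to version
  int64 -> int64, writer required: zip aligns to zip
  bool -> bool, writer required: archived aligns to archived
  int32 -> int32, writer optional: seq aligns to seq
  => forward verdict for Event: COMPATIBLE, no violations
decode walk for Event under reader schema v1:
  severity := "AMBER"
  verified := true
  version := null (absent, optional -> null)
  zip := -7
  archived := false
  seq := -2 (absent -> default)
  => decoded: {"severity": "AMBER", "verified": true, "version": null, "zip": -7, "archived": false, "seq": -2}


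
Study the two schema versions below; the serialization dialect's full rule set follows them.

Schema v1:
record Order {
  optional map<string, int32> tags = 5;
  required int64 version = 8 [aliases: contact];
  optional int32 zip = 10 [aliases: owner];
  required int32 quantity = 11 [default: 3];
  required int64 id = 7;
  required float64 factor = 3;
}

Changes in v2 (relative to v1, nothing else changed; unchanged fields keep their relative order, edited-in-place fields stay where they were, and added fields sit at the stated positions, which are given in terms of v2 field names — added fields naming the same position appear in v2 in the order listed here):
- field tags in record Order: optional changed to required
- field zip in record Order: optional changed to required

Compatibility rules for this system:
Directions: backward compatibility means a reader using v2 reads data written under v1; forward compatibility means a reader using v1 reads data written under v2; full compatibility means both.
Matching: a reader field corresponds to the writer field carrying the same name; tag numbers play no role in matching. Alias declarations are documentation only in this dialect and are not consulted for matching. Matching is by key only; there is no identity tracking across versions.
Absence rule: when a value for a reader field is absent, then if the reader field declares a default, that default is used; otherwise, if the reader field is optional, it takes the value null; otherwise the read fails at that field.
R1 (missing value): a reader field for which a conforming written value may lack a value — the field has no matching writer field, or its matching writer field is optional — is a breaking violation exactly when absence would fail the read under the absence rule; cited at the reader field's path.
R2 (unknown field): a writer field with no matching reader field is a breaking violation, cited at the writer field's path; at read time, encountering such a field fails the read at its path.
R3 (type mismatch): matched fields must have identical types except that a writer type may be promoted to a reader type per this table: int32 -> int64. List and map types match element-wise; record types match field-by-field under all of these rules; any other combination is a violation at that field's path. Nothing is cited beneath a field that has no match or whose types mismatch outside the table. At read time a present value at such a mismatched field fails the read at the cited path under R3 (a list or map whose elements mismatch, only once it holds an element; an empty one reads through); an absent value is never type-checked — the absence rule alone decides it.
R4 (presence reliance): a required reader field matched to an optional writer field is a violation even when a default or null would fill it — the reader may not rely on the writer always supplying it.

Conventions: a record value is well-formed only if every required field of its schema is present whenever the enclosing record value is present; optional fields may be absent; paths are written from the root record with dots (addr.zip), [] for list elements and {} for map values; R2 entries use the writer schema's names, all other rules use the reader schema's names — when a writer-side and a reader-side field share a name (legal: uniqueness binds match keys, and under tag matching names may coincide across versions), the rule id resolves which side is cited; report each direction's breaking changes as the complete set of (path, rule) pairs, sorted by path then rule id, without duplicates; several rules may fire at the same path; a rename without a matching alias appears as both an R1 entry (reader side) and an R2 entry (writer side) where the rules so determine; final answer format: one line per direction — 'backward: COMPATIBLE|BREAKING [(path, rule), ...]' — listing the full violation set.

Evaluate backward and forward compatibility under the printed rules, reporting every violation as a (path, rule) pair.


backward: BREAKING [(tags, R1), (tags, R4), (zip, R1), (zip, R4)]; forward: COMPATIBLE []

each type pair in Order: writer, then reader
backward analysis of Order with v2 as reader and v1 as writer:
  tags: map<string, int32> -> map<string, int32>, writer optional; from tags
  version: int64 -> int64, writer required; from version
  zip: int32 -> int32, writer optional; from zip
  quantity: int32 -> int32, writer required; from quantity
  id: int64 -> int64, writer required; from id
  factor: float64 -> float64, writer required; from factor
  rule R1 violated at tags
  rule R4 violated at tags
  rule R1 violated at zip
  rule R4 violated at zip
  => backward: BREAKING (4)
forward analysis of Order with v1 as reader and v2 as writer:
  tags: map<string, int32> -> map<string, int32>, writer required; from tags
  version: int64 -> int64, writer required; from version
  zip: int32 -> int32, writer required; from zip
  quantity: int32 -> int32, writer required; from quantity
  id: int64 -> int64, writer required; from id
  factor: float64 -> float64, writer required; from factor
  => forward verdict for Order: COMPATIBLE, no violations


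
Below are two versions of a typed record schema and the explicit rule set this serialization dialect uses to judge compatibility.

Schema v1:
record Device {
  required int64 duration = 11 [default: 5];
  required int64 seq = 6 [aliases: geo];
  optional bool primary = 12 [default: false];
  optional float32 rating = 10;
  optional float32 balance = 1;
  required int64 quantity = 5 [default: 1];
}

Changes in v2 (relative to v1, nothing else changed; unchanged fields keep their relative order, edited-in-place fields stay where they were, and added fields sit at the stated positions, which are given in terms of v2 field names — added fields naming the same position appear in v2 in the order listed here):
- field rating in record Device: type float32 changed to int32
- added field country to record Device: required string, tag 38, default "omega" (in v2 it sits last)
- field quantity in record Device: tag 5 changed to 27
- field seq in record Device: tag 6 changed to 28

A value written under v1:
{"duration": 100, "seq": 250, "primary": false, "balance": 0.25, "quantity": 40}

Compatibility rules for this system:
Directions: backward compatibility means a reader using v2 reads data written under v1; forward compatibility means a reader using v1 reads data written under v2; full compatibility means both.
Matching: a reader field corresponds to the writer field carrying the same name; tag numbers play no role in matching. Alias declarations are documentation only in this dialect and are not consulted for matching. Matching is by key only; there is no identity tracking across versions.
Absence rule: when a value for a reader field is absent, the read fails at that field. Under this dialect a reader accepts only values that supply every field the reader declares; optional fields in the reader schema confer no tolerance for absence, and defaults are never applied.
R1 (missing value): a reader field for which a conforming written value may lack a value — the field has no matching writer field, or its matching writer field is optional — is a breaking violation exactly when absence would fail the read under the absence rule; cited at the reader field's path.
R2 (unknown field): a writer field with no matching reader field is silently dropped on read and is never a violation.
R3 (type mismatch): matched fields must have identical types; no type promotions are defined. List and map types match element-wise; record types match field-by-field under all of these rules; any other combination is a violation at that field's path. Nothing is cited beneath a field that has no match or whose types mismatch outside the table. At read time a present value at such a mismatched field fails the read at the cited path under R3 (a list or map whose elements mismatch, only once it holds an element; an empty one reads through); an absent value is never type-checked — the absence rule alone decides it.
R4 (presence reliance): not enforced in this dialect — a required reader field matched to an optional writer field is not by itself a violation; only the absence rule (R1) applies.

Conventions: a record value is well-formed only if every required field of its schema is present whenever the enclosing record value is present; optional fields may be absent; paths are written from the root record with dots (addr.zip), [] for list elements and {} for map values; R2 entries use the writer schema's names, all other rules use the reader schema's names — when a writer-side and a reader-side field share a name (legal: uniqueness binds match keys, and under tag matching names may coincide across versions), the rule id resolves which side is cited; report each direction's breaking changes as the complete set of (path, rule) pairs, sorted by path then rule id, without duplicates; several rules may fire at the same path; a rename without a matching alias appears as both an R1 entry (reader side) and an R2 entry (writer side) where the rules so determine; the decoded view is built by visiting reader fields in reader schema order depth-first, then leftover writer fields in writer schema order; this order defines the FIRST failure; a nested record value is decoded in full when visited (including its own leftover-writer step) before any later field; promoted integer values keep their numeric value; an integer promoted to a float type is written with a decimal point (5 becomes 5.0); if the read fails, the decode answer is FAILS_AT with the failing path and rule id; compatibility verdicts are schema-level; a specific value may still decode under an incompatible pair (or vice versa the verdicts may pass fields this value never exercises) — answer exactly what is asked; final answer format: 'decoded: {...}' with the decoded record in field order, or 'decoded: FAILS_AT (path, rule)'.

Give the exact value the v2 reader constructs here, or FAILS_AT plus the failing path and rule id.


the writer's type comes first in each Device pair
migrating the Device value to v2:
  duration := 100
  seq := 250
  primary := false
  read fails at rating under R1 (no fill)
  => FAILS_AT (rating, R1)
checking off the Device differences that do not matter here:
  added field country to record Device: required string, tag 38, default "omega" (in v2 it sits last) -> changes Device's schema-level verdicts only — the decode of this value is the same
  field quantity in record Device: tag 5 changed to 27 -> no rule fires on it and the decoded Device view is identical with or without it
  field seq in record Device: tag 6 changed to 28 -> no rule fires on it and the decoded Device view is identical with or without it

decoded: FAILS_AT (rating, R1)


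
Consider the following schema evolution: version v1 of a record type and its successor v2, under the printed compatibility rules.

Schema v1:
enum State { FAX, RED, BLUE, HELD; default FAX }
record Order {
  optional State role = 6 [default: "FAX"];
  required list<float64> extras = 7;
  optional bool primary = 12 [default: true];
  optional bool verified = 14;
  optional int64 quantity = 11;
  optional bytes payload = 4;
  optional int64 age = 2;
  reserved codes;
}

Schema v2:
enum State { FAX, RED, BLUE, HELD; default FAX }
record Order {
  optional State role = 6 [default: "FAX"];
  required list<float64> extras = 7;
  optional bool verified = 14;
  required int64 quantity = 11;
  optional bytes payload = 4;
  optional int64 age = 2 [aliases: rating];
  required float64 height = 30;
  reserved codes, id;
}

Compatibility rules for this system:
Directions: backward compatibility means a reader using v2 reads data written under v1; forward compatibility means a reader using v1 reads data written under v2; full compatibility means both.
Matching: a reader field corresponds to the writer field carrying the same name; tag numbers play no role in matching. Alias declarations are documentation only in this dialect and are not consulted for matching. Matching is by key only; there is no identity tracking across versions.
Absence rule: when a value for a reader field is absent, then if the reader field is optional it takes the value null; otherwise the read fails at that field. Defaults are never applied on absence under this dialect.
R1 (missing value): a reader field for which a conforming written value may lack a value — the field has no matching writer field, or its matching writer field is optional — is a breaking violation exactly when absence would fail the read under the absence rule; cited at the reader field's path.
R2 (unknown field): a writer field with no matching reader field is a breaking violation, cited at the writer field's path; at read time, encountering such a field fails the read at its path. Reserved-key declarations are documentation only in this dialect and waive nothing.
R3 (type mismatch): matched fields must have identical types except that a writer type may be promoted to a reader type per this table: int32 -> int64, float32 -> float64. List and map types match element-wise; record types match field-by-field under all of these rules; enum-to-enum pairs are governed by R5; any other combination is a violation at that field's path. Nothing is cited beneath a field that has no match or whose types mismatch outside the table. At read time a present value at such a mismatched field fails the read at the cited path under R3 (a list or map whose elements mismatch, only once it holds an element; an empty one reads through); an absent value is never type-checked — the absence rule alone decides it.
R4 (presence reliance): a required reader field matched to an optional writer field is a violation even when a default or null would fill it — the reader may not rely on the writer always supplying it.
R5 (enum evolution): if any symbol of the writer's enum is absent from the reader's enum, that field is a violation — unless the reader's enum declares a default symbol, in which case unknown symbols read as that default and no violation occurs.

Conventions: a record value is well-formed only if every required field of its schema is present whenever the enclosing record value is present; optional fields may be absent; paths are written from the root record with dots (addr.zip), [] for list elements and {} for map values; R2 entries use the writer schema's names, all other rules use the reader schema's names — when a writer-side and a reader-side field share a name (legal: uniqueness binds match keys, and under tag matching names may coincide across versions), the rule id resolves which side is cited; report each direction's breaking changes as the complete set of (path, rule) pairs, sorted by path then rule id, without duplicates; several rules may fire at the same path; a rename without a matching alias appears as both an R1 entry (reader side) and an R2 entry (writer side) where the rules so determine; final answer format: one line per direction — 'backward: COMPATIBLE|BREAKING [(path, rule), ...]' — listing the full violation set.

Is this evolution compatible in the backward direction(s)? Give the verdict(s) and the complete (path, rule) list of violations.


backward: BREAKING [(height, R1), (primary, R2), (quantity, R1), (quantity, R4)]

the writer's type comes first in each Order pair
backward on Order — v2 reading data written by v1:
  State -> State, writer optional: role aligns to role
  list<float64> -> list<float64>, writer required: extras aligns to extras
  bool -> bool, writer optional: verified aligns to verified
  int64 -> int64, writer optional: quantity aligns to quantity
  bytes -> bytes, writer optional: payload aligns to payload
  int64 -> int64, writer optional: age aligns to age
  height has no writer counterpart
  writer field primary has no reader counterpart
  rule R1 violated at height
  rule R2 violated at primary
  rule R1 violated at quantity
  rule R4 violated at quantity
  backward on Order therefore BREAKING (4)
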